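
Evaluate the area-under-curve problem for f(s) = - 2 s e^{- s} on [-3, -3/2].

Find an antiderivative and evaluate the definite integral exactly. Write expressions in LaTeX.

Antiderivative: F(s) = \left(2 s + 2\right) e^{- s}; value = - e^{\frac{3}{2}} + 4 e^{3}

f has the shape u'v + uv' for u = 2 s + 2 and v = e^{- s} — it is the derivative of the product u*v.
F(s) = \left(2 s + 2\right) e^{- s} is an antiderivative of f.
Check: d/ds[\left(2 s + 2\right) e^{- s}] = - 2 s e^{- s} = f(s).
F(-3/2) = - e^{\frac{3}{2}}; F(-3) = - 4 e^{3}.
Integral = F(-3/2) - F(-3) = - e^{\frac{3}{2}} + 4 e^{3}.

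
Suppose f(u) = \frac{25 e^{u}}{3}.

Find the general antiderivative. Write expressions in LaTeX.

Any candidate F(u) must reproduce f(u) exactly when differentiated.
Check: d/du[\frac{25 e^{u}}{3}] = \frac{25 e^{u}}{3} = f(u).

F(u) = \frac{25 e^{u}}{3} + C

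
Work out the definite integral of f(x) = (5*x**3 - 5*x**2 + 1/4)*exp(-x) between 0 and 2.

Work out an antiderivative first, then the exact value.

Antiderivative: F(x) = (-20*x**3 - 40*x**2 - 80*x - 81)*exp(-x)/4; value = 81/4 - 561*exp(-2)/4

f has the shape u'v + uv' for u = -5*x**3 - 10*x**2 - 20*x - 81/4 and v = exp(-x) — it is the derivative of the product u*v.
F(x) = (-20*x**3 - 40*x**2 - 80*x - 81)*exp(-x)/4 is an antiderivative of f.
Check: d/dx[(-20*x**3 - 40*x**2 - 80*x - 81)*exp(-x)/4] = (20*x**3 - 20*x**2 + 1)*exp(-x)/4, which equals f(x).
F(2) = -561*exp(-2)/4; F(0) = -81/4.
Integral = F(2) - F(0) = 81/4 - 561*exp(-2)/4.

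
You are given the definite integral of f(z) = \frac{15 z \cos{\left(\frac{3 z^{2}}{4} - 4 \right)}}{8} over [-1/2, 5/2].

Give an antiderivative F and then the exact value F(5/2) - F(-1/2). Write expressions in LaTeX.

The substitution u = \frac{3 z^{2}}{4} - 4 works: f is exactly (dF/du)*(du/dz) for that inner function.
F(z) = \frac{5 \sin{\left(\frac{3 z^{2}}{4} - 4 \right)}}{4} is an antiderivative of f.
Check: d/dz[\frac{5 \sin{\left(\frac{3 z^{2}}{4} - 4 \right)}}{4}] = \frac{15 z \cos{\left(\frac{3 z^{2}}{4} - 4 \right)}}{8} = f(z).
F(5/2) = \frac{5 \sin{\left(\frac{11}{16} \right)}}{4}; F(-1/2) = - \frac{5 \sin{\left(\frac{61}{16} \right)}}{4}.
Integral = F(5/2) - F(-1/2) = \frac{5 \sin{\left(\frac{61}{16} \right)}}{4} + \frac{5 \sin{\left(\frac{11}{16} \right)}}{4}.

Antiderivative: F(z) = \frac{5 \sin{\left(\frac{3 z^{2}}{4} - 4 \right)}}{4}; value = \frac{5 \sin{\left(\frac{61}{16} \right)}}{4} + \frac{5 \sin{\left(\frac{11}{16} \right)}}{4}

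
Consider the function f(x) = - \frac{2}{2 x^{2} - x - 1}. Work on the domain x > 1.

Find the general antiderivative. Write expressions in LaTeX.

F(x) = - \frac{2 \log{\left(x - 1 \right)}}{3} + \frac{2 \log{\left(x + \frac{1}{2} \right)}}{3} + C

The denominator factors as \left(x - 1\right) \left(2 x + 1\right); partial fractions split f into directly integrable pieces: \frac{4}{3 \left(2 x + 1\right)} - \frac{2}{3 \left(x - 1\right)}.
Check: d/dx[- \frac{2 \log{\left(x - 1 \right)}}{3} + \frac{2 \log{\left(x + \frac{1}{2} \right)}}{3}] = - \frac{2}{2 x^{2} - x - 1} = f(x).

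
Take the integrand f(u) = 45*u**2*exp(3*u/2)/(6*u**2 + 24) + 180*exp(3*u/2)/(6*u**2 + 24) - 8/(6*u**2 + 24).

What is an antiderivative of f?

An antiderivative is F(u) = (15*exp(3*u/2) - 2*atan(u/2))/3.

The integrand splits into summands that can be handled one at a time.
Check: d/du[(15*exp(3*u/2) - 2*atan(u/2))/3] = (45*u**2*exp(3*u/2) + 180*exp(3*u/2) - 8)/(6*u**2 + 24), which equals f(u).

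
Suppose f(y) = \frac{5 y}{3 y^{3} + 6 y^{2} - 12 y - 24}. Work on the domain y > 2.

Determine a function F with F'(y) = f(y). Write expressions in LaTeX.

An antiderivative is F(y) = \frac{5 \log{\left(y - 2 \right)}}{24} - \frac{5 \log{\left(y + 2 \right)}}{24} - \frac{5}{6 y + 12}.

The denominator factors as 3 \left(y - 2\right) \left(y + 2\right)^{2}; partial fractions split f into directly integrable pieces: - \frac{5}{24 \left(y + 2\right)} + \frac{5}{6 \left(y + 2\right)^{2}} + \frac{5}{24 \left(y - 2\right)}.
Check: d/dy[\frac{5 \log{\left(y - 2 \right)}}{24} - \frac{5 \log{\left(y + 2 \right)}}{24} - \frac{5}{6 y + 12}] = \frac{5 y}{3 y^{3} + 6 y^{2} - 12 y - 24} = f(y).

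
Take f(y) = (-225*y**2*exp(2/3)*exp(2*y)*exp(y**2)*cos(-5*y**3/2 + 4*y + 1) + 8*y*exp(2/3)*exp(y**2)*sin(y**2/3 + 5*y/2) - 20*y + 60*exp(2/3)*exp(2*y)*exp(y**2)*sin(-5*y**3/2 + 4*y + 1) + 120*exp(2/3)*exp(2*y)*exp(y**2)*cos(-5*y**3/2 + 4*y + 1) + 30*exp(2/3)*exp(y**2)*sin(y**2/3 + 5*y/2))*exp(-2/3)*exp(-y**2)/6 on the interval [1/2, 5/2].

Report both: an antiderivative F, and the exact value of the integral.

A first test for any F(y): its y-derivative must equal f(y) identically.
F(y) = 5*exp(2*y)*sin(-5*y**3/2 + 4*y + 1) - 2*cos(y**2/3 + 5*y/2) + 5*exp(-2/3)*exp(-y**2)/3 is an antiderivative of f.
Check: d/dy[5*exp(2*y)*sin(-5*y**3/2 + 4*y + 1) - 2*cos(y**2/3 + 5*y/2) + 5*exp(-2/3)*exp(-y**2)/3] = (-225*y**2*exp(2/3)*exp(2*y)*exp(y**2)*cos(-5*y**3/2 + 4*y + 1) + 8*y*exp(2/3)*exp(y**2)*sin(y**2/3 + 5*y/2) - 20*y + 60*exp(2/3)*exp(2*y)*exp(y**2)*sin(-5*y**3/2 + 4*y + 1) + 120*exp(2/3)*exp(2*y)*exp(y**2)*cos(-5*y**3/2 + 4*y + 1) + 30*exp(2/3)*exp(y**2)*sin(y**2/3 + 5*y/2))*exp(-2/3)*exp(-y**2)/6 = f(y).
F(5/2) = -5*exp(5)*sin(449/16) + 5*exp(-83/12)/3 - 2*cos(25/3); F(1/2) = -2*cos(4/3) + 5*exp(-11/12)/3 + 5*exp(1)*sin(43/16).
Integral = F(5/2) - F(1/2) = -5*exp(5)*sin(449/16) - 5*exp(1)*sin(43/16) - 5*exp(-11/12)/3 + 5*exp(-83/12)/3 + 2*cos(4/3) - 2*cos(25/3).

Antiderivative: F(y) = 5*exp(2*y)*sin(-5*y**3/2 + 4*y + 1) - 2*cos(y**2/3 + 5*y/2) + 5*exp(-2/3)*exp(-y**2)/3; value = -5*exp(5)*sin(449/16) - 5*exp(1)*sin(43/16) - 5*exp(-11/12)/3 + 5*exp(-83/12)/3 + 2*cos(4/3) - 2*cos(25/3)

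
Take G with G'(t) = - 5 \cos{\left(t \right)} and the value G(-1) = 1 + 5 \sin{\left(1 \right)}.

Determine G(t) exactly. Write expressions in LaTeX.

A first test for any G(t): its t-derivative must equal the given G'(t).
A general antiderivative is - 5 \sin{\left(t \right)} + C.
The condition gives C = 1 + 5 \sin{\left(1 \right)} - (5 \sin{\left(1 \right)}) = 1.
So G(t) = 1 - 5 \sin{\left(t \right)}.
Check: d/dt[1 - 5 \sin{\left(t \right)}] = - 5 \cos{\left(t \right)} = G'(t).

G(t) = 1 - 5 \sin{\left(t \right)}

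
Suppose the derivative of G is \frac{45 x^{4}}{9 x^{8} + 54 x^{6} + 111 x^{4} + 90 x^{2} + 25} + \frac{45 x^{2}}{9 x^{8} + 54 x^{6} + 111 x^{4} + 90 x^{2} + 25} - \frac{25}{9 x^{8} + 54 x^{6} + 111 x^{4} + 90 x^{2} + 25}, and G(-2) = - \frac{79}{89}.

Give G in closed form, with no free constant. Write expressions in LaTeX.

G(x) = - \frac{5 x}{3 x^{4} + 9 x^{2} + 5} - 1

G'(x) has the shape u'v + uv' for u = - \frac{5 x}{3} and v = \frac{1}{x^{4} + 3 x^{2} + \frac{5}{3}} — it is the derivative of the product u*v.
A general antiderivative is - \frac{5 x}{3 \left(x^{4} + 3 x^{2} + \frac{5}{3}\right)} + C.
The condition gives C = - \frac{79}{89} - (\frac{10}{89}) = -1.
So G(x) = - \frac{5 x}{3 x^{4} + 9 x^{2} + 5} - 1.
Check: d/dx[- \frac{5 x}{3 x^{4} + 9 x^{2} + 5} - 1] = \frac{45 x^{4} + 45 x^{2} - 25}{9 x^{8} + 54 x^{6} + 111 x^{4} + 90 x^{2} + 25}, which equals G'(x).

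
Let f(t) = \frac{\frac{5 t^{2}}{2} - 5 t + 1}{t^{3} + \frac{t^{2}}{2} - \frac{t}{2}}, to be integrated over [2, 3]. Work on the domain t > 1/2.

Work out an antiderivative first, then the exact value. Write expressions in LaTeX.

Antiderivative: F(t) = - 2 \log{\left(t \right)} - \frac{7 \log{\left(t - \frac{1}{2} \right)}}{6} + \frac{17 \log{\left(t + 1 \right)}}{3}; value = - \frac{23 \log{\left(3 \right)}}{3} - \frac{7 \log{\left(\frac{5}{2} \right)}}{6} + \frac{7 \log{\left(\frac{3}{2} \right)}}{6} + 2 \log{\left(2 \right)} + \frac{17 \log{\left(4 \right)}}{3}

Factor the denominator (t \left(t + 1\right) \left(2 t - 1\right)) and decompose: f = - \frac{7}{3 \left(2 t - 1\right)} + \frac{17}{3 \left(t + 1\right)} - \frac{2}{t}; each piece integrates to a log, atan, or power term.
F(t) = - 2 \log{\left(t \right)} - \frac{7 \log{\left(t - \frac{1}{2} \right)}}{6} + \frac{17 \log{\left(t + 1 \right)}}{3} is an antiderivative of f.
Check: d/dt[- 2 \log{\left(t \right)} - \frac{7 \log{\left(t - \frac{1}{2} \right)}}{6} + \frac{17 \log{\left(t + 1 \right)}}{3}] = \frac{5 t^{2} - 10 t + 2}{2 t^{3} + t^{2} - t}, which equals f(t).
F(3) = - 2 \log{\left(3 \right)} - \frac{7 \log{\left(\frac{5}{2} \right)}}{6} + \frac{17 \log{\left(4 \right)}}{3}; F(2) = - 2 \log{\left(2 \right)} - \frac{7 \log{\left(\frac{3}{2} \right)}}{6} + \frac{17 \log{\left(3 \right)}}{3}.
Integral = F(3) - F(2) = - \frac{23 \log{\left(3 \right)}}{3} - \frac{7 \log{\left(\frac{5}{2} \right)}}{6} + \frac{7 \log{\left(\frac{3}{2} \right)}}{6} + 2 \log{\left(2 \right)} + \frac{17 \log{\left(4 \right)}}{3}.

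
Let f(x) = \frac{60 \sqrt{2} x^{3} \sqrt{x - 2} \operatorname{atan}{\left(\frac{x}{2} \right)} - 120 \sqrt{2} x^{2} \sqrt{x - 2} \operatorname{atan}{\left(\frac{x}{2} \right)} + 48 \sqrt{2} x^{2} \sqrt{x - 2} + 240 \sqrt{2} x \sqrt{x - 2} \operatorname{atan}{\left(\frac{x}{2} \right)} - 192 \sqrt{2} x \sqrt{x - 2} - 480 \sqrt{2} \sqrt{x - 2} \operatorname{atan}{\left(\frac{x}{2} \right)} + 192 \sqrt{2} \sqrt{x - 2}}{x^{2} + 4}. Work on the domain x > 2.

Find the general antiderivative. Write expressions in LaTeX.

Recognize the product-rule pattern: f = u'v + uv' with u = 6 \left(2 x - 4\right)^{\frac{5}{2}}, v = \operatorname{atan}{\left(\frac{x}{2} \right)}, so integration by parts undoes it.
Check: d/dx[24 x^{2} \sqrt{2 x - 4} \operatorname{atan}{\left(\frac{x}{2} \right)} - 96 x \sqrt{2 x - 4} \operatorname{atan}{\left(\frac{x}{2} \right)} + 96 \sqrt{2 x - 4} \operatorname{atan}{\left(\frac{x}{2} \right)}] = \frac{60 \sqrt{2} x^{4} \operatorname{atan}{\left(\frac{x}{2} \right)} - 240 \sqrt{2} x^{3} \operatorname{atan}{\left(\frac{x}{2} \right)} + 48 \sqrt{2} x^{3} + 480 \sqrt{2} x^{2} \operatorname{atan}{\left(\frac{x}{2} \right)} - 288 \sqrt{2} x^{2} - 960 \sqrt{2} x \operatorname{atan}{\left(\frac{x}{2} \right)} + 576 \sqrt{2} x + 960 \sqrt{2} \operatorname{atan}{\left(\frac{x}{2} \right)} - 384 \sqrt{2}}{x^{2} \sqrt{x - 2} + 4 \sqrt{x - 2}}, which equals f(x).

F(x) = 24 x^{2} \sqrt{2 x - 4} \operatorname{atan}{\left(\frac{x}{2} \right)} - 96 x \sqrt{2 x - 4} \operatorname{atan}{\left(\frac{x}{2} \right)} + 96 \sqrt{2 x - 4} \operatorname{atan}{\left(\frac{x}{2} \right)} + C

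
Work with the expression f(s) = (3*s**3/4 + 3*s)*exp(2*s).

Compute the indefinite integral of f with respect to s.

Recognize the product-rule pattern: f = u'v + uv' with u = 3*s**3/8 - 9*s**2/16 + 33*s/16 - 33/32, v = exp(2*s), so integration by parts undoes it.
Check: d/ds[3*(4*s**3 - 6*s**2 + 22*s - 11)*exp(2*s)/32] = 3*s**3*exp(2*s)/4 + 3*s*exp(2*s), which equals f(s).

F(s) = 3*(4*s**3 - 6*s**2 + 22*s - 11)*exp(2*s)/32 + C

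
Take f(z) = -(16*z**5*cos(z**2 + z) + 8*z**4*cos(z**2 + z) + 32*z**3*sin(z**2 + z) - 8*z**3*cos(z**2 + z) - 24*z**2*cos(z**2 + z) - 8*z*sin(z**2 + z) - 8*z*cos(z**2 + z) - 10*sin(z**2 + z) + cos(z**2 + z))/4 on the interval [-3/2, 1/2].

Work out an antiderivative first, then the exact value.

Recognize the product-rule pattern: f = u'v + uv' with u = -2*z**4 + z**2 + 5*z/2 - 1/4, v = sin(z**2 + z), so integration by parts undoes it.
F(z) = (-8*z**4 + 4*z**2 + 10*z - 1)*sin(z**2 + z)/4 is an antiderivative of f.
Check: d/dz[(-8*z**4 + 4*z**2 + 10*z - 1)*sin(z**2 + z)/4] = -4*z**5*cos(z**2 + z) - 2*z**4*cos(z**2 + z) - 8*z**3*sin(z**2 + z) + 2*z**3*cos(z**2 + z) + 6*z**2*cos(z**2 + z) + 2*z*sin(z**2 + z) + 2*z*cos(z**2 + z) + 5*sin(z**2 + z)/2 - cos(z**2 + z)/4, which equals f(z).
F(1/2) = 9*sin(3/4)/8; F(-3/2) = -95*sin(3/4)/8.
Integral = F(1/2) - F(-3/2) = 13*sin(3/4).

Antiderivative: F(z) = (-8*z**4 + 4*z**2 + 10*z - 1)*sin(z**2 + z)/4; value = 13*sin(3/4)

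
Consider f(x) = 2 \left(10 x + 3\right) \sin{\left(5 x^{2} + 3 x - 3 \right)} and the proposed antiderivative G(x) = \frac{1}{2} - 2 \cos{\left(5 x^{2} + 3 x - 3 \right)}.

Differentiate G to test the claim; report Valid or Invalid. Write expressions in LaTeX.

d/dx[G] = 20 x \sin{\left(5 x^{2} + 3 x - 3 \right)} + 6 \sin{\left(5 x^{2} + 3 x - 3 \right)}
This equals f(x) exactly, so the claim holds.

Valid - the claim checks out under differentiation.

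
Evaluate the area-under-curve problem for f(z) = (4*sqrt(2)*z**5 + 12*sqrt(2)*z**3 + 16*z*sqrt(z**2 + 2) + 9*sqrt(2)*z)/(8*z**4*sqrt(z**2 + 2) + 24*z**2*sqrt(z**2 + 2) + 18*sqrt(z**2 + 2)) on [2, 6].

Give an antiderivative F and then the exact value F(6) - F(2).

Whatever form F(z) takes, F'(z) = f(z) is non-negotiable.
F(z) = (2*sqrt(2)*z**2*sqrt(z**2 + 2) + 3*sqrt(2)*sqrt(z**2 + 2) - 4)/(2*(2*z**2 + 3)) is an antiderivative of f.
Check: d/dz[(2*sqrt(2)*z**2*sqrt(z**2 + 2) + 3*sqrt(2)*sqrt(z**2 + 2) - 4)/(2*(2*z**2 + 3))] = (4*sqrt(2)*z**5 + 12*sqrt(2)*z**3 + 16*z*sqrt(z**2 + 2) + 9*sqrt(2)*z)/(8*z**4*sqrt(z**2 + 2) + 24*z**2*sqrt(z**2 + 2) + 18*sqrt(z**2 + 2)) = f(z).
F(6) = -2/75 + sqrt(19); F(2) = -2/11 + sqrt(3).
Integral = F(6) - F(2) = -sqrt(3) + 128/825 + sqrt(19).

Antiderivative: F(z) = (2*sqrt(2)*z**2*sqrt(z**2 + 2) + 3*sqrt(2)*sqrt(z**2 + 2) - 4)/(2*(2*z**2 + 3)); value = -sqrt(3) + 128/825 + sqrt(19)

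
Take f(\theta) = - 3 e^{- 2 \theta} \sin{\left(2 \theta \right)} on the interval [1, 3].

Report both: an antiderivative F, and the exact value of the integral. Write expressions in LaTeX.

Antiderivative: F(\theta) = \frac{3 \left(\sin{\left(2 \theta \right)} + \cos{\left(2 \theta \right)}\right) e^{- 2 \theta}}{4}; value = - \frac{3 \sin{\left(2 \right)}}{4 e^{2}} + \frac{3 \sin{\left(6 \right)}}{4 e^{6}} + \frac{3 \cos{\left(6 \right)}}{4 e^{6}} - \frac{3 \cos{\left(2 \right)}}{4 e^{2}}

An antiderivative F(\theta) passes only if d/d\theta[F] lands on f(\theta) exactly.
F(\theta) = \frac{3 \left(\sin{\left(2 \theta \right)} + \cos{\left(2 \theta \right)}\right) e^{- 2 \theta}}{4} is an antiderivative of f.
Check: d/d\theta[\frac{3 \left(\sin{\left(2 \theta \right)} + \cos{\left(2 \theta \right)}\right) e^{- 2 \theta}}{4}] = - 3 e^{- 2 \theta} \sin{\left(2 \theta \right)} = f(\theta).
F(3) = \frac{3 \sin{\left(6 \right)}}{4 e^{6}} + \frac{3 \cos{\left(6 \right)}}{4 e^{6}}; F(1) = \frac{3 \cos{\left(2 \right)}}{4 e^{2}} + \frac{3 \sin{\left(2 \right)}}{4 e^{2}}.
Integral = F(3) - F(1) = - \frac{3 \sin{\left(2 \right)}}{4 e^{2}} + \frac{3 \sin{\left(6 \right)}}{4 e^{6}} + \frac{3 \cos{\left(6 \right)}}{4 e^{6}} - \frac{3 \cos{\left(2 \right)}}{4 e^{2}}.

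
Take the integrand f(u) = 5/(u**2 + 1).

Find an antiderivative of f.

An antiderivative is F(u) = 5*atan(u).

Differentiate the proposed F(u) back; it has to land on f(u) exactly.
Check: d/du[5*atan(u)] = 5/(u**2 + 1) = f(u).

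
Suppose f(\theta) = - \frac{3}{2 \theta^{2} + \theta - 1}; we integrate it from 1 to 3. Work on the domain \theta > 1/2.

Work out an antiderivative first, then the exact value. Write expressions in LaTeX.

Antiderivative: F(\theta) = - \log{\left(\theta - \frac{1}{2} \right)} + \log{\left(\theta + 1 \right)}; value = - 2 \log{\left(2 \right)} - \log{\left(\frac{5}{2} \right)} + \log{\left(4 \right)}

Factor the denominator (\left(\theta + 1\right) \left(2 \theta - 1\right)) and decompose: f = - \frac{2}{2 \theta - 1} + \frac{1}{\theta + 1}; each piece integrates to a log, atan, or power term.
F(\theta) = - \log{\left(\theta - \frac{1}{2} \right)} + \log{\left(\theta + 1 \right)} is an antiderivative of f.
Check: d/d\theta[- \log{\left(\theta - \frac{1}{2} \right)} + \log{\left(\theta + 1 \right)}] = - \frac{3}{2 \theta^{2} + \theta - 1} = f(\theta).
F(3) = - \log{\left(\frac{5}{2} \right)} + \log{\left(4 \right)}; F(1) = 2 \log{\left(2 \right)}.
Integral = F(3) - F(1) = - 2 \log{\left(2 \right)} - \log{\left(\frac{5}{2} \right)} + \log{\left(4 \right)}.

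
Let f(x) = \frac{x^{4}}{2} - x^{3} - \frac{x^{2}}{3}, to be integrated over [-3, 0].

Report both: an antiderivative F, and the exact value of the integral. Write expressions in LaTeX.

Antiderivative: F(x) = \frac{x^{5}}{10} - \frac{x^{4}}{4} - \frac{x^{3}}{9}; value = \frac{831}{20}

The integrand splits into summands that can be handled one at a time.
F(x) = \frac{x^{5}}{10} - \frac{x^{4}}{4} - \frac{x^{3}}{9} is an antiderivative of f.
Check: d/dx[\frac{x^{5}}{10} - \frac{x^{4}}{4} - \frac{x^{3}}{9}] = \frac{x^{4}}{2} - x^{3} - \frac{x^{2}}{3} = f(x).
F(0) = 0; F(-3) = - \frac{831}{20}.
Integral = F(0) - F(-3) = \frac{831}{20}.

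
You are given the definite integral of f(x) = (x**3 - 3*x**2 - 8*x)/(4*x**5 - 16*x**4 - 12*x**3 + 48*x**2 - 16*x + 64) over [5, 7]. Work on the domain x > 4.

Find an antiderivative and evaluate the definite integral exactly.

The denominator factors as 4*(x - 4)*(x - 2)*(x + 2)*(x**2 + 1); partial fractions split f into directly integrable pieces: -3*(11*x - 7)/(340*(x**2 + 1)) - 1/(120*(x + 2)) + 1/(8*(x - 2)) - 1/(51*(x - 4)).
F(x) = (-40*log(x - 4) + 255*log(x - 2) - 17*log(x + 2) - 99*log(x**2 + 1) + 126*atan(x))/2040 is an antiderivative of f.
Check: d/dx[(-40*log(x - 4) + 255*log(x - 2) - 17*log(x + 2) - 99*log(x**2 + 1) + 126*atan(x))/2040] = (x**3 - 3*x**2 - 8*x)/(4*x**5 - 16*x**4 - 12*x**3 + 48*x**2 - 16*x + 64) = f(x).
F(7) = -33*log(50)/680 - log(3)/51 - log(9)/120 + 21*atan(7)/340 + log(5)/8; F(5) = -33*log(26)/680 - log(7)/120 + 21*atan(5)/340 + log(3)/8.
Integral = F(7) - F(5) = -33*log(50)/680 - 59*log(3)/408 - 21*atan(5)/340 - log(9)/120 + log(7)/120 + 21*atan(7)/340 + 33*log(26)/680 + log(5)/8.

Antiderivative: F(x) = (-40*log(x - 4) + 255*log(x - 2) - 17*log(x + 2) - 99*log(x**2 + 1) + 126*atan(x))/2040; value = -33*log(50)/680 - 59*log(3)/408 - 21*atan(5)/340 - log(9)/120 + log(7)/120 + 21*atan(7)/340 + 33*log(26)/680 + log(5)/8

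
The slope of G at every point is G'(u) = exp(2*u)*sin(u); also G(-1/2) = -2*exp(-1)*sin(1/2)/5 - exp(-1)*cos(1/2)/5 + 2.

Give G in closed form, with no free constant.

G(u) = (2*exp(2*u)*sin(u) - exp(2*u)*cos(u) + 10)/5

Differentiate the proposed G(u) back; it has to land on the given G'(u).
A general antiderivative is 2*exp(2*u)*sin(u)/5 - exp(2*u)*cos(u)/5 + C.
The condition gives C = -2*exp(-1)*sin(1/2)/5 - exp(-1)*cos(1/2)/5 + 2 - (-2*exp(-1)*sin(1/2)/5 - exp(-1)*cos(1/2)/5) = 2.
So G(u) = (2*exp(2*u)*sin(u) - exp(2*u)*cos(u) + 10)/5.
Check: d/du[(2*exp(2*u)*sin(u) - exp(2*u)*cos(u) + 10)/5] = exp(2*u)*sin(u) = G'(u).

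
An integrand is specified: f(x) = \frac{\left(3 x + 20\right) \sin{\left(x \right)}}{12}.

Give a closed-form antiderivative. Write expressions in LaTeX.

A first test for any F(x): its x-derivative must equal f(x) identically.
Check: d/dx[- \frac{x \cos{\left(x \right)}}{4} + \frac{\sin{\left(x \right)}}{4} - \frac{5 \cos{\left(x \right)}}{3}] = \frac{x \sin{\left(x \right)}}{4} + \frac{5 \sin{\left(x \right)}}{3}, which equals f(x).

An antiderivative is F(x) = - \frac{x \cos{\left(x \right)}}{4} + \frac{\sin{\left(x \right)}}{4} - \frac{5 \cos{\left(x \right)}}{3}.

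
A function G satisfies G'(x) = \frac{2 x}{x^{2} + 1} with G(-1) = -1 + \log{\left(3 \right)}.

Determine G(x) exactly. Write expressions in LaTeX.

G'(x) matches the chain-rule pattern g'(h)*h' with inner function h(x) = \frac{3 x^{2}}{2} + \frac{3}{2}; substituting u = h(x) collapses the integral.
A general antiderivative is \log{\left(\frac{3 x^{2}}{2} + \frac{3}{2} \right)} + C.
The condition gives C = -1 + \log{\left(3 \right)} - (\log{\left(3 \right)}) = -1.
So G(x) = \log{\left(\frac{3 x^{2}}{2} + \frac{3}{2} \right)} - 1.
Check: d/dx[\log{\left(\frac{3 x^{2}}{2} + \frac{3}{2} \right)} - 1] = \frac{2 x}{x^{2} + 1} = G'(x).

G(x) = \log{\left(\frac{3 x^{2}}{2} + \frac{3}{2} \right)} - 1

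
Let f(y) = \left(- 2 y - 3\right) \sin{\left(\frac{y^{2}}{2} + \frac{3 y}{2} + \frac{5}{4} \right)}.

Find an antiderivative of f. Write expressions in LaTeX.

An antiderivative is F(y) = 2 \cos{\left(\frac{y^{2}}{2} + \frac{3 y}{2} + \frac{5}{4} \right)}.

The substitution u = \frac{y^{2}}{2} + \frac{3 y}{2} + \frac{5}{4} works: f is exactly (dF/du)*(du/dy) for that inner function.
Check: d/dy[2 \cos{\left(\frac{y^{2}}{2} + \frac{3 y}{2} + \frac{5}{4} \right)}] = - 2 y \sin{\left(\frac{y^{2}}{2} + \frac{3 y}{2} + \frac{5}{4} \right)} - 3 \sin{\left(\frac{y^{2}}{2} + \frac{3 y}{2} + \frac{5}{4} \right)}, which equals f(y).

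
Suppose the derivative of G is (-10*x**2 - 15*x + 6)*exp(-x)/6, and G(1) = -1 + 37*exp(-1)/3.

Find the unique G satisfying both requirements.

G'(x) has the shape u'v + uv' for u = 5*x**2/3 + 35*x/6 + 29/6 and v = exp(-x) — it is the derivative of the product u*v.
A general antiderivative is (10*x**2 + 35*x + 29)*exp(-x)/6 + C.
The condition gives C = -1 + 37*exp(-1)/3 - (37*exp(-1)/3) = -1.
So G(x) = (10*x**2 + 35*x - 6*exp(x) + 29)*exp(-x)/6.
Check: d/dx[(10*x**2 + 35*x - 6*exp(x) + 29)*exp(-x)/6] = (-10*x**2 - 15*x + 6)*exp(-x)/6 = G'(x).

G(x) = (10*x**2 + 35*x - 6*exp(x) + 29)*exp(-x)/6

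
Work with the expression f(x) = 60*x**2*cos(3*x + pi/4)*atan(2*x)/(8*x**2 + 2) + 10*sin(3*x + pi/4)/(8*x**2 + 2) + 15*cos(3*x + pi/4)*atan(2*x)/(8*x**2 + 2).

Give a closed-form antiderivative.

An antiderivative is F(x) = 5*sin(3*x + pi/4)*atan(2*x)/2.

Recognize the product-rule pattern: f = u'v + uv' with u = 5*atan(2*x)/2, v = sin(3*x + pi/4), so integration by parts undoes it.
Check: d/dx[5*sin(3*x + pi/4)*atan(2*x)/2] = (60*x**2*cos(3*x + pi/4)*atan(2*x) + 10*sin(3*x + pi/4) + 15*cos(3*x + pi/4)*atan(2*x))/(8*x**2 + 2), which equals f(x).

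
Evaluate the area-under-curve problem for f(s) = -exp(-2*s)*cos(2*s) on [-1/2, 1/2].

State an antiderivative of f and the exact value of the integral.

Check any antiderivative F(s) by computing F'(s) and comparing it with f(s).
F(s) = -exp(-2*s)*sin(2*s)/4 + exp(-2*s)*cos(2*s)/4 is an antiderivative of f.
Check: d/ds[-exp(-2*s)*sin(2*s)/4 + exp(-2*s)*cos(2*s)/4] = -exp(-2*s)*cos(2*s) = f(s).
F(1/2) = -exp(-1)*sin(1)/4 + exp(-1)*cos(1)/4; F(-1/2) = exp(1)*cos(1)/4 + exp(1)*sin(1)/4.
Integral = F(1/2) - F(-1/2) = -exp(1)*sin(1)/4 - exp(1)*cos(1)/4 - exp(-1)*sin(1)/4 + exp(-1)*cos(1)/4.

Antiderivative: F(s) = -exp(-2*s)*sin(2*s)/4 + exp(-2*s)*cos(2*s)/4; value = -exp(1)*sin(1)/4 - exp(1)*cos(1)/4 - exp(-1)*sin(1)/4 + exp(-1)*cos(1)/4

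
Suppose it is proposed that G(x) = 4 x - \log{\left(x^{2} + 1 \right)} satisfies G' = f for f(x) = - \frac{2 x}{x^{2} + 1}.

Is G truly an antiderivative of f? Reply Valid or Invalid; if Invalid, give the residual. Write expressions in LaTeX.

d/dx[G] = \frac{4 x^{2} - 2 x + 4}{x^{2} + 1}
d/dx[G] - f(x) = 4 != 0.

Invalid: d/dx[G] - f = 4, which is not 0.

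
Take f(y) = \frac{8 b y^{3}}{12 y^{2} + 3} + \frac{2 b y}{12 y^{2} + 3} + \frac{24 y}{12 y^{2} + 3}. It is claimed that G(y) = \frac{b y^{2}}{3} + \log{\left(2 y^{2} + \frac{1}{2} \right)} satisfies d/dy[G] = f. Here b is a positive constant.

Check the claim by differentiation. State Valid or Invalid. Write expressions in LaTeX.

Valid - the claim checks out under differentiation.

d/dy[G] = \frac{8 b y^{3} + 2 b y + 24 y}{12 y^{2} + 3}
This equals f(y) exactly, so the claim holds.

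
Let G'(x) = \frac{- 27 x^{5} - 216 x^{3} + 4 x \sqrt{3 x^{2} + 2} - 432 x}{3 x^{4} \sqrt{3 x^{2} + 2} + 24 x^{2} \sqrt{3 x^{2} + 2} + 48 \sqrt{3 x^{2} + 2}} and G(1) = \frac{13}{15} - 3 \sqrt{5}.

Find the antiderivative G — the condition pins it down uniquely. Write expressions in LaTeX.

The proposed G(x) is checked by its d/dx: the result must match the given G'(x).
A general antiderivative is - 3 \sqrt{3 x^{2} + 2} - \frac{1}{3 \left(\frac{x^{2}}{2} + 2\right)} + C.
The condition gives C = \frac{13}{15} - 3 \sqrt{5} - (- 3 \sqrt{5} - \frac{2}{15}) = 1.
So G(x) = \frac{3 x^{2} - 9 \left(x^{2} + 4\right) \sqrt{3 x^{2} + 2} + 10}{3 \left(x^{2} + 4\right)}.
Check: d/dx[\frac{3 x^{2} - 9 \left(x^{2} + 4\right) \sqrt{3 x^{2} + 2} + 10}{3 \left(x^{2} + 4\right)}] = \frac{- 27 x^{5} - 216 x^{3} + 4 x \sqrt{3 x^{2} + 2} - 432 x}{3 x^{4} \sqrt{3 x^{2} + 2} + 24 x^{2} \sqrt{3 x^{2} + 2} + 48 \sqrt{3 x^{2} + 2}} = G'(x).

G(x) = \frac{3 x^{2} - 9 \left(x^{2} + 4\right) \sqrt{3 x^{2} + 2} + 10}{3 \left(x^{2} + 4\right)}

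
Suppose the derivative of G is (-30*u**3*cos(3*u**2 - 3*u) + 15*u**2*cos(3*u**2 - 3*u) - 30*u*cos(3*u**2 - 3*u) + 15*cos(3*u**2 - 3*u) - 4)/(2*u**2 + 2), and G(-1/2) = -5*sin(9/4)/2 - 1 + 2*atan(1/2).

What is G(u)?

Recover the given G'(u) by differentiating a candidate G(u); any mismatch rules it out.
A general antiderivative is -5*sin(3*u**2 - 3*u)/2 - 2*atan(u) + C.
The condition gives C = -5*sin(9/4)/2 - 1 + 2*atan(1/2) - (-5*sin(9/4)/2 + 2*atan(1/2)) = -1.
So G(u) = -5*sin(3*u**2 - 3*u)/2 - 2*atan(u) - 1.
Check: d/du[-5*sin(3*u**2 - 3*u)/2 - 2*atan(u) - 1] = (-30*u**3*cos(3*u**2 - 3*u) + 15*u**2*cos(3*u**2 - 3*u) - 30*u*cos(3*u**2 - 3*u) + 15*cos(3*u**2 - 3*u) - 4)/(2*u**2 + 2) = G'(u).

G(u) = -5*sin(3*u**2 - 3*u)/2 - 2*atan(u) - 1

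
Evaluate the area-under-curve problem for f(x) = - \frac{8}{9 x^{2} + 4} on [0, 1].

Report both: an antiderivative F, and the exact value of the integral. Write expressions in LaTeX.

A candidate is checked by its d/dx: the result must match f(x).
F(x) = - \frac{4 \operatorname{atan}{\left(\frac{3 x}{2} \right)}}{3} is an antiderivative of f.
Check: d/dx[- \frac{4 \operatorname{atan}{\left(\frac{3 x}{2} \right)}}{3}] = - \frac{8}{9 x^{2} + 4} = f(x).
F(1) = - \frac{4 \operatorname{atan}{\left(\frac{3}{2} \right)}}{3}; F(0) = 0.
Integral = F(1) - F(0) = - \frac{4 \operatorname{atan}{\left(\frac{3}{2} \right)}}{3}.

Antiderivative: F(x) = - \frac{4 \operatorname{atan}{\left(\frac{3 x}{2} \right)}}{3}; value = - \frac{4 \operatorname{atan}{\left(\frac{3}{2} \right)}}{3}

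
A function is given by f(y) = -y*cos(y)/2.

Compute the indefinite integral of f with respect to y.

A first test for any F(y): its y-derivative must equal f(y) identically.
Check: d/dy[(-y*sin(y) - cos(y))/2] = -y*cos(y)/2 = f(y).

F(y) = (-y*sin(y) - cos(y))/2 + C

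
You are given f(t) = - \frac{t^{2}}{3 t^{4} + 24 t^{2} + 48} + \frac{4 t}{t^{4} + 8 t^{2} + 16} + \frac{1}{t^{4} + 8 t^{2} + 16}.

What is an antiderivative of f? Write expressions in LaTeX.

The integrand splits into summands that can be handled one at a time.
Check: d/dt[- \frac{48 - 7 t}{24 t^{2} + 96} - \frac{\operatorname{atan}{\left(\frac{t}{2} \right)}}{48}] = \frac{- t^{2} + 12 t + 3}{3 t^{4} + 24 t^{2} + 48}, which equals f(t).

An antiderivative is F(t) = - \frac{48 - 7 t}{24 t^{2} + 96} - \frac{\operatorname{atan}{\left(\frac{t}{2} \right)}}{48}.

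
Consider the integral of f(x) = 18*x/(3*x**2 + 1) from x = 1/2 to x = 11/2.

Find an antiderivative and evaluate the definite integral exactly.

The substitution u = 3*x**2/2 + 1/2 works: f is exactly (dF/du)*(du/dx) for that inner function.
F(x) = 3*log(3*x**2 + 1) is an antiderivative of f.
Check: d/dx[3*log(3*x**2 + 1)] = 18*x/(3*x**2 + 1) = f(x).
F(11/2) = 3*log(367/4); F(1/2) = 3*log(7/4).
Integral = F(11/2) - F(1/2) = -3*log(7/8) + 3*log(367/8).

Antiderivative: F(x) = 3*log(3*x**2 + 1); value = -3*log(7/8) + 3*log(367/8)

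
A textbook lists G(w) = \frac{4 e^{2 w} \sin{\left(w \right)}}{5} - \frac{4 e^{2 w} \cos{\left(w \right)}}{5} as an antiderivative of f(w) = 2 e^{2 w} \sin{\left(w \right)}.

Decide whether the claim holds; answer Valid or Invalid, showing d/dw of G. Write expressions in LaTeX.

d/dw[G] = \frac{12 e^{2 w} \sin{\left(w \right)}}{5} - \frac{4 e^{2 w} \cos{\left(w \right)}}{5}
d/dw[G] - f(w) = \frac{2 e^{2 w} \sin{\left(w \right)}}{5} - \frac{4 e^{2 w} \cos{\left(w \right)}}{5} != 0.

Invalid: d/dw[G] - f = \frac{2 e^{2 w} \sin{\left(w \right)}}{5} - \frac{4 e^{2 w} \cos{\left(w \right)}}{5}, which is not 0.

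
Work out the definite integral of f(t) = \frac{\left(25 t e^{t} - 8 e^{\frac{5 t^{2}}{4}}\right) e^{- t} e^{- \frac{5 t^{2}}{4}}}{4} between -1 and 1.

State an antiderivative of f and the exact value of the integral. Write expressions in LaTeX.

A candidate is checked by its d/dt: the result must match f(t).
F(t) = - \frac{5 e^{- \frac{5 t^{2}}{4}}}{2} + 2 e^{- t} is an antiderivative of f.
Check: d/dt[- \frac{5 e^{- \frac{5 t^{2}}{4}}}{2} + 2 e^{- t}] = \frac{\left(25 t e^{t} - 8 e^{\frac{5 t^{2}}{4}}\right) e^{- t} e^{- \frac{5 t^{2}}{4}}}{4} = f(t).
F(1) = - \frac{5}{2 e^{\frac{5}{4}}} + \frac{2}{e}; F(-1) = - \frac{5}{2 e^{\frac{5}{4}}} + 2 e.
Integral = F(1) - F(-1) = - 2 e + \frac{2}{e}.

Antiderivative: F(t) = - \frac{5 e^{- \frac{5 t^{2}}{4}}}{2} + 2 e^{- t}; value = - 2 e + \frac{2}{e}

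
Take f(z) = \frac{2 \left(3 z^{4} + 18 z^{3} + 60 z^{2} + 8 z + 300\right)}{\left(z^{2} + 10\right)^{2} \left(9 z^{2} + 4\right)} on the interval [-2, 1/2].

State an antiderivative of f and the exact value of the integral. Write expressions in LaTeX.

Antiderivative: F(z) = \operatorname{atan}{\left(\frac{3 z}{2} \right)} - \frac{1}{\frac{z^{2}}{2} + 5}; value = - \frac{15}{287} + \operatorname{atan}{\left(\frac{3}{4} \right)} + \operatorname{atan}{\left(3 \right)}

Any candidate F(z) must reproduce f(z) exactly when differentiated.
F(z) = \operatorname{atan}{\left(\frac{3 z}{2} \right)} - \frac{1}{\frac{z^{2}}{2} + 5} is an antiderivative of f.
Check: d/dz[\operatorname{atan}{\left(\frac{3 z}{2} \right)} - \frac{1}{\frac{z^{2}}{2} + 5}] = \frac{6 z^{4} + 36 z^{3} + 120 z^{2} + 16 z + 600}{9 z^{6} + 184 z^{4} + 980 z^{2} + 400}, which equals f(z).
F(1/2) = - \frac{8}{41} + \operatorname{atan}{\left(\frac{3}{4} \right)}; F(-2) = - \operatorname{atan}{\left(3 \right)} - \frac{1}{7}.
Integral = F(1/2) - F(-2) = - \frac{15}{287} + \operatorname{atan}{\left(\frac{3}{4} \right)} + \operatorname{atan}{\left(3 \right)}.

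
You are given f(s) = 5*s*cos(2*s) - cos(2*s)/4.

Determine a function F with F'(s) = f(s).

An antiderivative is F(s) = 5*s*sin(2*s)/2 - sin(2*s)/8 + 5*cos(2*s)/4.

The integrand splits into summands that can be handled one at a time.
Check: d/ds[5*s*sin(2*s)/2 - sin(2*s)/8 + 5*cos(2*s)/4] = 5*s*cos(2*s) - cos(2*s)/4 = f(s).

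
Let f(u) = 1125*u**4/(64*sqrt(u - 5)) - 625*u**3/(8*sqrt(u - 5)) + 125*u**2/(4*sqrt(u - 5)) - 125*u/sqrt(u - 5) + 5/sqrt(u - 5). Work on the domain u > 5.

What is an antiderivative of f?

An antiderivative is F(u) = 5*sqrt(u - 5)*(5*u**2 + 8)**2/32.

f has the shape v'r + vr' for v = 5*sqrt(u - 5)/2 and r = (5*u**2/4 + 2)**2 — it is the derivative of the product v*r.
Check: d/du[5*sqrt(u - 5)*(5*u**2 + 8)**2/32] = (1125*u**4 - 5000*u**3 + 2000*u**2 - 8000*u + 320)/(64*sqrt(u - 5)), which equals f(u).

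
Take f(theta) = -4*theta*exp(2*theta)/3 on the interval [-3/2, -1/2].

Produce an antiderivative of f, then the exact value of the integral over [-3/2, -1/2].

Antiderivative: F(theta) = -(2*theta - 1)*exp(2*theta)/3; value = -4*exp(-3)/3 + 2*exp(-1)/3

f has the shape u'v + uv' for u = 1/3 - 2*theta/3 and v = exp(2*theta) — it is the derivative of the product u*v.
F(theta) = -(2*theta - 1)*exp(2*theta)/3 is an antiderivative of f.
Check: d/dtheta[-(2*theta - 1)*exp(2*theta)/3] = -4*theta*exp(2*theta)/3 = f(theta).
F(-1/2) = 2*exp(-1)/3; F(-3/2) = 4*exp(-3)/3.
Integral = F(-1/2) - F(-3/2) = -4*exp(-3)/3 + 2*exp(-1)/3.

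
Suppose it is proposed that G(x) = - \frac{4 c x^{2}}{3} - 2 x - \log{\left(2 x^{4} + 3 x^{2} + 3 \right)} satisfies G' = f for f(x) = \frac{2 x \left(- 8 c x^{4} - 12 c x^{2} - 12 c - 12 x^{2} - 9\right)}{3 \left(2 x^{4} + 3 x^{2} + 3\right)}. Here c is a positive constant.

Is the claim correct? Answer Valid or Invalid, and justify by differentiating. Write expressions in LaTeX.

Invalid: d/dx[G] - f = -2, which is not 0.

d/dx[G] = \frac{- 16 c x^{5} - 24 c x^{3} - 24 c x - 12 x^{4} - 24 x^{3} - 18 x^{2} - 18 x - 18}{6 x^{4} + 9 x^{2} + 9}
d/dx[G] - f(x) = -2 != 0.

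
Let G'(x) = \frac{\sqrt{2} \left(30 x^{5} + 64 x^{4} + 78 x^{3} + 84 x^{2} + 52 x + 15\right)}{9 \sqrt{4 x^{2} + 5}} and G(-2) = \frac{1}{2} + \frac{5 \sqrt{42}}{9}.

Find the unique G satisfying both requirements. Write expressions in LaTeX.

G(x) = \frac{3 \sqrt{2} x^{4} \sqrt{4 x^{2} + 5} + 8 \sqrt{2} x^{3} \sqrt{4 x^{2} + 5} + 8 \sqrt{2} x^{2} \sqrt{4 x^{2} + 5} + 6 \sqrt{2} x \sqrt{4 x^{2} + 5} + 6 \sqrt{2} \sqrt{4 x^{2} + 5} + 9}{18}

G'(x) has the shape u'v + uv' for u = \frac{4 \sqrt{2 x^{2} + \frac{5}{2}}}{3} and v = \frac{x^{4}}{4} + \frac{2 x^{3}}{3} + \frac{2 x^{2}}{3} + \frac{x}{2} + \frac{1}{2} — it is the derivative of the product u*v.
A general antiderivative is \frac{4 \sqrt{2 x^{2} + \frac{5}{2}} \left(\frac{x^{4}}{4} + \frac{2 x^{3}}{3} + \frac{2 x^{2}}{3} + \frac{x}{2} + \frac{1}{2}\right)}{3} + C.
The condition gives C = \frac{1}{2} + \frac{5 \sqrt{42}}{9} - (\frac{5 \sqrt{42}}{9}) = \frac{1}{2}.
So G(x) = \frac{3 \sqrt{2} x^{4} \sqrt{4 x^{2} + 5} + 8 \sqrt{2} x^{3} \sqrt{4 x^{2} + 5} + 8 \sqrt{2} x^{2} \sqrt{4 x^{2} + 5} + 6 \sqrt{2} x \sqrt{4 x^{2} + 5} + 6 \sqrt{2} \sqrt{4 x^{2} + 5} + 9}{18}.
Check: d/dx[\frac{3 \sqrt{2} x^{4} \sqrt{4 x^{2} + 5} + 8 \sqrt{2} x^{3} \sqrt{4 x^{2} + 5} + 8 \sqrt{2} x^{2} \sqrt{4 x^{2} + 5} + 6 \sqrt{2} x \sqrt{4 x^{2} + 5} + 6 \sqrt{2} \sqrt{4 x^{2} + 5} + 9}{18}] = \frac{30 \sqrt{2} x^{5} + 64 \sqrt{2} x^{4} + 78 \sqrt{2} x^{3} + 84 \sqrt{2} x^{2} + 52 \sqrt{2} x + 15 \sqrt{2}}{9 \sqrt{4 x^{2} + 5}}, which equals G'(x).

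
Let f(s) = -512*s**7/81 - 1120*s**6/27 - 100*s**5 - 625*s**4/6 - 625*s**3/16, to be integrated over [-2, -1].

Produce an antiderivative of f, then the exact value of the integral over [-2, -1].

f matches the chain-rule pattern g'(h)*h' with inner function h(s) = -4*s**2/3 - 5*s/2; substituting u = h(s) collapses the integral.
F(s) = -64*s**8/81 - 160*s**7/27 - 50*s**6/3 - 125*s**5/6 - 625*s**4/64 is an antiderivative of f.
Check: d/ds[-64*s**8/81 - 160*s**7/27 - 50*s**6/3 - 125*s**5/6 - 625*s**4/64] = -512*s**7/81 - 1120*s**6/27 - 100*s**5 - 625*s**4/6 - 625*s**3/16 = f(s).
F(-1) = -2401/5184; F(-2) = -1/324.
Integral = F(-1) - F(-2) = -265/576.

Antiderivative: F(s) = -64*s**8/81 - 160*s**7/27 - 50*s**6/3 - 125*s**5/6 - 625*s**4/64; value = -265/576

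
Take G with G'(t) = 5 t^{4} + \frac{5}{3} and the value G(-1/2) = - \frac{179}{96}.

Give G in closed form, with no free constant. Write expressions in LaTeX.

A first test for any G(t): its t-derivative must equal the given G'(t).
A general antiderivative is t^{5} + \frac{5 t}{3} + C.
The condition gives C = - \frac{179}{96} - (- \frac{83}{96}) = -1.
So G(t) = \frac{3 t^{5} + 5 t - 3}{3}.
Check: d/dt[\frac{3 t^{5} + 5 t - 3}{3}] = 5 t^{4} + \frac{5}{3} = G'(t).

G(t) = \frac{3 t^{5} + 5 t - 3}{3}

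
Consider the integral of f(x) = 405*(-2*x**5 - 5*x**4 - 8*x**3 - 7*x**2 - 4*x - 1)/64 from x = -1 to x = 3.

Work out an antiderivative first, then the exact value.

f matches the chain-rule pattern g'(h)*h' with inner function h(x) = -3*x**2/4 - 3*x/4 - 3/4; substituting u = h(x) collapses the integral.
F(x) = 135*(-x**2 - x - 1)**3/64 is an antiderivative of f.
Check: d/dx[135*(-x**2 - x - 1)**3/64] = -405*x**5/32 - 2025*x**4/64 - 405*x**3/8 - 2835*x**2/64 - 405*x/16 - 405/64, which equals f(x).
F(3) = -296595/64; F(-1) = -135/64.
Integral = F(3) - F(-1) = -74115/16.

Antiderivative: F(x) = 135*(-x**2 - x - 1)**3/64; value = -74115/16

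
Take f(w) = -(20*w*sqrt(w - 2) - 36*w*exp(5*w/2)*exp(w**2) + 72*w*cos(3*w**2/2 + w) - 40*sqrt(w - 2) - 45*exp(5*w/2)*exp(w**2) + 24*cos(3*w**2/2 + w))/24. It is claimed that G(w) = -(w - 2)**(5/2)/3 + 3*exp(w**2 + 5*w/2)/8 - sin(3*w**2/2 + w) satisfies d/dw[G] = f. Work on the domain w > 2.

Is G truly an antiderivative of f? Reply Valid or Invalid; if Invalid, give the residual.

d/dw[G] = -5*w*sqrt(w - 2)/6 + 3*w*exp(5*w/2)*exp(w**2)/4 - 3*w*cos(3*w**2/2 + w) + 5*sqrt(w - 2)/3 + 15*exp(5*w/2)*exp(w**2)/16 - cos(3*w**2/2 + w)
d/dw[G] - f(w) = -3*w*exp(5*w/2)*exp(w**2)/4 - 15*exp(5*w/2)*exp(w**2)/16 != 0.

Invalid: d/dw[G] - f = -3*w*exp(5*w/2)*exp(w**2)/4 - 15*exp(5*w/2)*exp(w**2)/16, which is not 0.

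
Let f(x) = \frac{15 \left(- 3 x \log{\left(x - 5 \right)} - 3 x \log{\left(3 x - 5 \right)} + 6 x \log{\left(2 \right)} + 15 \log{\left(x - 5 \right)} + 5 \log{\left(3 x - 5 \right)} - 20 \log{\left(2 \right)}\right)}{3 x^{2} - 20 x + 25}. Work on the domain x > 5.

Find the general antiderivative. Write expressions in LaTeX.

Recognize the product-rule pattern: f = u'v + uv' with u = - 15 \log{\left(\frac{x}{2} - \frac{5}{2} \right)}, v = \log{\left(\frac{3 x}{2} - \frac{5}{2} \right)}, so integration by parts undoes it.
Check: d/dx[- 15 \log{\left(\frac{x}{2} - \frac{5}{2} \right)} \log{\left(\frac{3 x}{2} - \frac{5}{2} \right)}] = \frac{- 45 x \log{\left(x - 5 \right)} - 45 x \log{\left(3 x - 5 \right)} + 90 x \log{\left(2 \right)} + 225 \log{\left(x - 5 \right)} + 75 \log{\left(3 x - 5 \right)} - 300 \log{\left(2 \right)}}{3 x^{2} - 20 x + 25}, which equals f(x).

F(x) = - 15 \log{\left(\frac{x}{2} - \frac{5}{2} \right)} \log{\left(\frac{3 x}{2} - \frac{5}{2} \right)} + C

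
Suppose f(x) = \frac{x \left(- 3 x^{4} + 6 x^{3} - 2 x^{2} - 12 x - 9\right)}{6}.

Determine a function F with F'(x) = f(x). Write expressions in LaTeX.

A first test for any F(x): its x-derivative must equal f(x) identically.
Check: d/dx[- \frac{x^{6}}{12} + \frac{x^{5}}{5} - \frac{x^{4}}{12} - \frac{2 x^{3}}{3} - \frac{3 x^{2}}{4}] = - \frac{x^{5}}{2} + x^{4} - \frac{x^{3}}{3} - 2 x^{2} - \frac{3 x}{2}, which equals f(x).

An antiderivative is F(x) = - \frac{x^{6}}{12} + \frac{x^{5}}{5} - \frac{x^{4}}{12} - \frac{2 x^{3}}{3} - \frac{3 x^{2}}{4}.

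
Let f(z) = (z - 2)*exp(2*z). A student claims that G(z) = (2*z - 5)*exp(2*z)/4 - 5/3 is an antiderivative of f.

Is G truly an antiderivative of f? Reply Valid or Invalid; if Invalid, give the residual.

Valid - the claim checks out under differentiation.

d/dz[G] = z*exp(2*z) - 2*exp(2*z)
This equals f(z) exactly, so the claim holds.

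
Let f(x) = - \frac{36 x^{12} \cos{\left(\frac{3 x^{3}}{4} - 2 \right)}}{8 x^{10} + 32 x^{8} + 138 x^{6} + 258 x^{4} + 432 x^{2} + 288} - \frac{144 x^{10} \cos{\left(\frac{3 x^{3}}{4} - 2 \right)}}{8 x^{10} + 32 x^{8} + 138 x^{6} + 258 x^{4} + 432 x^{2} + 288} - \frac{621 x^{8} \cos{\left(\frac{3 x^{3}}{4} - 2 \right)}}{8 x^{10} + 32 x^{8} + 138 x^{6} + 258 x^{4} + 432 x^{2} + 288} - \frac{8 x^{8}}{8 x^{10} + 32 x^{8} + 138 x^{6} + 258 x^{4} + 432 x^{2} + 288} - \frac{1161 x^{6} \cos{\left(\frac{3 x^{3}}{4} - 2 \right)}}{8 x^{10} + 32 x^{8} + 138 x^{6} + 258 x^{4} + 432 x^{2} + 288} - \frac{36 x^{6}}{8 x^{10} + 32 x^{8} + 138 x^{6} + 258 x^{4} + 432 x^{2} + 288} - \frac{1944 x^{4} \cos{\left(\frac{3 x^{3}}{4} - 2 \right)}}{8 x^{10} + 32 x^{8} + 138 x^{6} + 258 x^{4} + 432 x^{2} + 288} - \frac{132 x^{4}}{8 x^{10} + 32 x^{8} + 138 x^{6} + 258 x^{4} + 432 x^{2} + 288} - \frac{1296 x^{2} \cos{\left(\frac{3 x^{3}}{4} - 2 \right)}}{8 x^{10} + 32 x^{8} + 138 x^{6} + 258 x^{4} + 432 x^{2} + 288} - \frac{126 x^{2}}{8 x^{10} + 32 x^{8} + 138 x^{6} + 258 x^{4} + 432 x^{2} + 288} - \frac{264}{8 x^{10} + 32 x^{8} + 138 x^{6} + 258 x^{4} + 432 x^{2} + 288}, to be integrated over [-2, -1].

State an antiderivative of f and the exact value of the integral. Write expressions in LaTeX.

The integrand splits into summands that can be handled one at a time.
F(x) = \frac{x - 2 \left(2 x^{4} + 3 x^{2} + 12\right) \sin{\left(\frac{3 x^{3}}{4} - 2 \right)} - \left(2 x^{4} + 3 x^{2} + 12\right) \operatorname{atan}{\left(x \right)}}{2 x^{4} + 3 x^{2} + 12} is an antiderivative of f.
Check: d/dx[\frac{x - 2 \left(2 x^{4} + 3 x^{2} + 12\right) \sin{\left(\frac{3 x^{3}}{4} - 2 \right)} - \left(2 x^{4} + 3 x^{2} + 12\right) \operatorname{atan}{\left(x \right)}}{2 x^{4} + 3 x^{2} + 12}] = \frac{- 36 x^{12} \cos{\left(\frac{3 x^{3}}{4} - 2 \right)} - 144 x^{10} \cos{\left(\frac{3 x^{3}}{4} - 2 \right)} - 621 x^{8} \cos{\left(\frac{3 x^{3}}{4} - 2 \right)} - 8 x^{8} - 1161 x^{6} \cos{\left(\frac{3 x^{3}}{4} - 2 \right)} - 36 x^{6} - 1944 x^{4} \cos{\left(\frac{3 x^{3}}{4} - 2 \right)} - 132 x^{4} - 1296 x^{2} \cos{\left(\frac{3 x^{3}}{4} - 2 \right)} - 126 x^{2} - 264}{8 x^{10} + 32 x^{8} + 138 x^{6} + 258 x^{4} + 432 x^{2} + 288}, which equals f(x).
F(-1) = - \frac{1}{17} + 2 \sin{\left(\frac{11}{4} \right)} + \frac{\pi}{4}; F(-2) = - \frac{1}{28} + \operatorname{atan}{\left(2 \right)} + 2 \sin{\left(8 \right)}.
Integral = F(-1) - F(-2) = - 2 \sin{\left(8 \right)} - \operatorname{atan}{\left(2 \right)} - \frac{11}{476} + 2 \sin{\left(\frac{11}{4} \right)} + \frac{\pi}{4}.

Antiderivative: F(x) = \frac{x - 2 \left(2 x^{4} + 3 x^{2} + 12\right) \sin{\left(\frac{3 x^{3}}{4} - 2 \right)} - \left(2 x^{4} + 3 x^{2} + 12\right) \operatorname{atan}{\left(x \right)}}{2 x^{4} + 3 x^{2} + 12}; value = - 2 \sin{\left(8 \right)} - \operatorname{atan}{\left(2 \right)} - \frac{11}{476} + 2 \sin{\left(\frac{11}{4} \right)} + \frac{\pi}{4}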